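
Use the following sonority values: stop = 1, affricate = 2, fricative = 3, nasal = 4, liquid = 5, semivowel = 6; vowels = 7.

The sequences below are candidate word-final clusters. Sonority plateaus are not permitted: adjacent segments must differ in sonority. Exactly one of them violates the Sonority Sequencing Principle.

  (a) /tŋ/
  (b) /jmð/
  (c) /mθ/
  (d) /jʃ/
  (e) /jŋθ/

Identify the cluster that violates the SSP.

(a) sonority 1-4: ill-formed.
(b) sonority 6-4-3: well-formed.
(c) sonority 4-3: well-formed.
(d) sonority 6-3: well-formed.
(e) sonority 6-4-3: well-formed.

a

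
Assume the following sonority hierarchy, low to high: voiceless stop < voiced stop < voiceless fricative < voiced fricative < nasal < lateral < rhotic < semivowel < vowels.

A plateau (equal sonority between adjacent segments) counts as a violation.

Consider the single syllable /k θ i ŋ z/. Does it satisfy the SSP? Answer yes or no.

Onset: /k/ is a voiceless stop (sonority 1), /θ/ is a voiceless fricative (sonority 3); then the nucleus /i/ (sonority 9).
Onset profile 1-3-9 — rises to the nucleus.
Coda: /ŋ/ is a nasal (sonority 5), /z/ is a voiced fricative (sonority 4).
Coda profile 9-5-4 — falls from the nucleus.

yes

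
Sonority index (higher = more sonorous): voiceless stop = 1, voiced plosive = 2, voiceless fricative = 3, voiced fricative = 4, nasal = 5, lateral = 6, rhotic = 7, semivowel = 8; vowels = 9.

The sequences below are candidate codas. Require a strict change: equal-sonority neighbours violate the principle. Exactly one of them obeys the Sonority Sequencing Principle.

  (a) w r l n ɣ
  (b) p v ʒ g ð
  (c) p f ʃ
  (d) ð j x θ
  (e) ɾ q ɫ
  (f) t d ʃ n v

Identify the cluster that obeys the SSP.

(a) 8-7-6-5-4 → obeys
(b) 1-4-4-2-4 → violates
(c) 1-3-3 → violates
(d) 4-8-3-3 → violates
(e) 7-1-6 → violates
(f) 1-2-3-5-4 → violates

a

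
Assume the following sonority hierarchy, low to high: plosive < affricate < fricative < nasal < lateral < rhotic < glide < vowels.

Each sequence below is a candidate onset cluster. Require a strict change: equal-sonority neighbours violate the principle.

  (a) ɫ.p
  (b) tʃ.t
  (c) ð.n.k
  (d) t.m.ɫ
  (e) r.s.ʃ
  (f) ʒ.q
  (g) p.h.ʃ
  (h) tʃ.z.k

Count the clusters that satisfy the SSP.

1

(a) sonority 5-1: ill-formed.
(b) sonority 2-1: ill-formed.
(c) sonority 3-4-1: ill-formed.
(d) sonority 1-4-5: well-formed.
(e) sonority 6-3-3: ill-formed.
(f) sonority 3-1: ill-formed.
(g) sonority 1-3-3: ill-formed.
(h) sonority 2-3-1: ill-formed.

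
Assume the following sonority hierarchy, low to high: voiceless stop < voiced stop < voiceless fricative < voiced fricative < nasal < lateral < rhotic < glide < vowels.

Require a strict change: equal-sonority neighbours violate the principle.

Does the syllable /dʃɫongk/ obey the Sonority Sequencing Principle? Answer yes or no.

Onset: /d/ is a voiced stop (sonority 2), /ʃ/ is a voiceless fricative (sonority 3), /ɫ/ is a lateral (sonority 6); then the nucleus /o/ (sonority 9).
Onset profile 2-3-6-9 — rises to the nucleus.
Coda: /n/ is a nasal (sonority 5), /g/ is a voiced stop (sonority 2), /k/ is a voiceless stop (sonority 1).
Coda profile 9-5-2-1 — falls from the nucleus.

yes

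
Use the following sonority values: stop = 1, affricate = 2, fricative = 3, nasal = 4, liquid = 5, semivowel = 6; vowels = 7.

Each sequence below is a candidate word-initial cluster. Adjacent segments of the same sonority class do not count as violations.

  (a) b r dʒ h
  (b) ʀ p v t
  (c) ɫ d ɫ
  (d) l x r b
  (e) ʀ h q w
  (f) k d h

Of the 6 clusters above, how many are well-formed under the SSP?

(a) sonority 1-5-2-3: ill-formed.
(b) sonority 5-1-3-1: ill-formed.
(c) sonority 5-1-5: ill-formed.
(d) sonority 5-3-5-1: ill-formed.
(e) sonority 5-3-1-6: ill-formed.
(f) sonority 1-1-3: well-formed.

1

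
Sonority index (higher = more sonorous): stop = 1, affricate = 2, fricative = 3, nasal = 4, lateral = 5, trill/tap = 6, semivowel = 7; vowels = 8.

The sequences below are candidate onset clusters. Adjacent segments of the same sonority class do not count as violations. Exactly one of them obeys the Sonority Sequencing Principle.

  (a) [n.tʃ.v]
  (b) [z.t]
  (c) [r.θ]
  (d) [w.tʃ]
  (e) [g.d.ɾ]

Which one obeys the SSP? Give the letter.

(a) 4-2-3 → violates
(b) 3-1 → violates
(c) 6-3 → violates
(d) 7-2 → violates
(e) 1-1-6 → obeys

e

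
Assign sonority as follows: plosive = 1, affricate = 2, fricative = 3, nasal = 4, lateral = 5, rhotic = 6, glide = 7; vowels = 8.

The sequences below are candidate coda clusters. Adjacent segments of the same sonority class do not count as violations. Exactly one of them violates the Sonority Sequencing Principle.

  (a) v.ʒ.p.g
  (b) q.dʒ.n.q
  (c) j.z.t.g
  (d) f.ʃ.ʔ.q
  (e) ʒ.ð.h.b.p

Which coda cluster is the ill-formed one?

(a) sonority 3-3-1-1: well-formed.
(b) sonority 1-2-4-1: ill-formed.
(c) sonority 7-3-1-1: well-formed.
(d) sonority 3-3-1-1: well-formed.
(e) sonority 3-3-3-1-1: well-formed.

b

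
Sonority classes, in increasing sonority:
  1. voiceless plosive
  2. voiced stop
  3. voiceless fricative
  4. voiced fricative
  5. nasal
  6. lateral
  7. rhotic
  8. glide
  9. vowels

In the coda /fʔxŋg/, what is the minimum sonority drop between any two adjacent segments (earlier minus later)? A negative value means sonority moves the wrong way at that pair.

-2

/f/ is a voiceless fricative (sonority 3).
/ʔ/ is a voiceless plosive (sonority 1).
/x/ is a voiceless fricative (sonority 3).
/ŋ/ is a nasal (sonority 5).
/g/ is a voiced stop (sonority 2).
/f/→/ʔ/: change +2.
/ʔ/→/x/: change -2.
/x/→/ŋ/: change -2.
/ŋ/→/g/: change +3.
Minimum = -2.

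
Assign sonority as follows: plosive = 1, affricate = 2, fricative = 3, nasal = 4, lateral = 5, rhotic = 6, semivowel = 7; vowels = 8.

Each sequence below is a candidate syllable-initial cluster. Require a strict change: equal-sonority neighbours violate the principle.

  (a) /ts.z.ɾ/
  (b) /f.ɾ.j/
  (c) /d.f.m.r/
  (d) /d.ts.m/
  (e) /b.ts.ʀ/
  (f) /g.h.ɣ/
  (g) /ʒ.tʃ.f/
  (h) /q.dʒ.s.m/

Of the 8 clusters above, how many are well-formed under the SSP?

(a) sonority 2-3-6: well-formed.
(b) sonority 3-6-7: well-formed.
(c) sonority 1-3-4-6: well-formed.
(d) sonority 1-2-4: well-formed.
(e) sonority 1-2-6: well-formed.
(f) sonority 1-3-3: ill-formed.
(g) sonority 3-2-3: ill-formed.
(h) sonority 1-2-3-4: well-formed.

6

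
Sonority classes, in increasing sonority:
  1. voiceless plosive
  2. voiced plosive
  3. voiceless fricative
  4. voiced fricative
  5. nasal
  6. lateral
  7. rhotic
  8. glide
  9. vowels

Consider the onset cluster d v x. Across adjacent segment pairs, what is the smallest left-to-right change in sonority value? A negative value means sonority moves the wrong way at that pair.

/d/ is a voiced plosive (sonority 2).
/v/ is a voiced fricative (sonority 4).
/x/ is a voiceless fricative (sonority 3).
/d/→/v/: change +2.
/v/→/x/: change -1.
Minimum = -1.

-1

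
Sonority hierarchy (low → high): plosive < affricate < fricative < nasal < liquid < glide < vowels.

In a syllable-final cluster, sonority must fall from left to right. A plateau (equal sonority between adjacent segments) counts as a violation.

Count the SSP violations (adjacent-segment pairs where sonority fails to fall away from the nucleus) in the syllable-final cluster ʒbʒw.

/ʒ/ is a fricative (sonority 3).
/b/ is a plosive (sonority 1).
/ʒ/ is a fricative (sonority 3).
/w/ is a glide (sonority 6).
/ʒ/→/b/: 3→1 (falls) — ok.
/b/→/ʒ/: 1→3 (does not fall) — violation.
/ʒ/→/w/: 3→6 (does not fall) — violation.

2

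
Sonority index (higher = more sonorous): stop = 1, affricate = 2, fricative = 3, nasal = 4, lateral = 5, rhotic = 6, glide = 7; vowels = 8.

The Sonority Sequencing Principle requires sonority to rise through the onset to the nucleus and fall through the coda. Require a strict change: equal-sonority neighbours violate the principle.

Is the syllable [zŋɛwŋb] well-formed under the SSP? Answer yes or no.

Onset: /z/ is a fricative (sonority 3), /ŋ/ is a nasal (sonority 4); then the nucleus /ɛ/ (sonority 8).
Onset profile 3-4-8 — rises to the nucleus.
Coda: /w/ is a glide (sonority 7), /ŋ/ is a nasal (sonority 4), /b/ is a stop (sonority 1).
Coda profile 8-7-4-1 — falls from the nucleus.

yes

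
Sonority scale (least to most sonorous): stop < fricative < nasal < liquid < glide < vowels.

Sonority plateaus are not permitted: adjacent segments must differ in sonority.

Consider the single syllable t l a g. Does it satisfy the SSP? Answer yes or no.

Onset: /t/ is a stop (sonority 1), /l/ is a liquid (sonority 4); then the nucleus /a/ (sonority 6).
Onset profile 1-4-6 — rises to the nucleus.
Coda: /g/ is a stop (sonority 1).
Coda profile 6-1 — falls from the nucleus.

yes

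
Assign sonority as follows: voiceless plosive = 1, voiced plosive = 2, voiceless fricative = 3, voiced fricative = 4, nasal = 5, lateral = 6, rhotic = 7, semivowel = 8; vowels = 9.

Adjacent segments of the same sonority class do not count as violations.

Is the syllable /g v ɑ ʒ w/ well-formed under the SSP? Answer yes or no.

no

Onset: /g/ is a voiced plosive (sonority 2), /v/ is a voiced fricative (sonority 4); then the nucleus /ɑ/ (sonority 9).
Onset profile 2-4-9 — rises to the nucleus.
Coda: /ʒ/ is a voiced fricative (sonority 4), /w/ is a semivowel (sonority 8).
Coda profile 9-4-8 — does not fall throughout.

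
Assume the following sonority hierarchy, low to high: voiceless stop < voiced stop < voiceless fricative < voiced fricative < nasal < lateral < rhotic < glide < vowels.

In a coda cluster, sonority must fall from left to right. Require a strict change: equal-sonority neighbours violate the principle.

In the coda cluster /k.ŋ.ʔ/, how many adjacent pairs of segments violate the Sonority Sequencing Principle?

1

/k/ is a voiceless stop (sonority 1).
/ŋ/ is a nasal (sonority 5).
/ʔ/ is a voiceless stop (sonority 1).
/k/→/ŋ/: 1→5 (does not fall) — violation.
/ŋ/→/ʔ/: 5→1 (falls) — ok.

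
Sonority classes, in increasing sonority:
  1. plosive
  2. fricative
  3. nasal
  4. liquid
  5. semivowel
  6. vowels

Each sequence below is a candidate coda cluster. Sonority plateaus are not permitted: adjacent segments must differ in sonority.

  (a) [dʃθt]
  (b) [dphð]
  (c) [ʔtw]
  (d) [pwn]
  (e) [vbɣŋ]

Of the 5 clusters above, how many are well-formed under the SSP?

(a) [dʃθt]: profile 1-2-2-1 — violates.
(b) [dphð]: profile 1-1-2-2 — violates.
(c) [ʔtw]: profile 1-1-5 — violates.
(d) [pwn]: profile 1-5-3 — violates.
(e) [vbɣŋ]: profile 2-1-2-3 — violates.

0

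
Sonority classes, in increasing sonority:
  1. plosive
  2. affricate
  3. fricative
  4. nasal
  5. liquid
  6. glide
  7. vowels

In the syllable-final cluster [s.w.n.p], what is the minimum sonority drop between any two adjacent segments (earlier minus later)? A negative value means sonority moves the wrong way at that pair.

/s/ — fricative, sonority 3.
/w/ — glide, sonority 6.
/n/ — nasal, sonority 4.
/p/ — plosive, sonority 1.
/s/→/w/: change -3.
/w/→/n/: change +2.
/n/→/p/: change +3.
Minimum = -3.

-3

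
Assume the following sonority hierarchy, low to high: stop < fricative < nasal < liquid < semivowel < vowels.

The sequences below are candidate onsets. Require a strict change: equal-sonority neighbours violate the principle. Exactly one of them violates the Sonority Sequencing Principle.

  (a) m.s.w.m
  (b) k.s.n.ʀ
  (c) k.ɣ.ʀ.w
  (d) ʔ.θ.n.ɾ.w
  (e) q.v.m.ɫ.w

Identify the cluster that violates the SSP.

(a) m.s.w.m: profile 3-2-5-3 — violates.
(b) k.s.n.ʀ: profile 1-2-3-4 — obeys.
(c) k.ɣ.ʀ.w: profile 1-2-4-5 — obeys.
(d) ʔ.θ.n.ɾ.w: profile 1-2-3-4-5 — obeys.
(e) q.v.m.ɫ.w: profile 1-2-3-4-5 — obeys.

a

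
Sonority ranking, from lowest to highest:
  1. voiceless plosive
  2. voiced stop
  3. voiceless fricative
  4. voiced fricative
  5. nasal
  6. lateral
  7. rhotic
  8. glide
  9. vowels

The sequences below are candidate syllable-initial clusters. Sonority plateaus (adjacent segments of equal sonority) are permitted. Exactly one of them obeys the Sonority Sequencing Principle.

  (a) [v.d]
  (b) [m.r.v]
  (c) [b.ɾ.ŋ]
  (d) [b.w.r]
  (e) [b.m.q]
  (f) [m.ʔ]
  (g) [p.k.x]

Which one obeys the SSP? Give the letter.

(a) 4-2 → violates
(b) 5-7-4 → violates
(c) 2-7-5 → violates
(d) 2-8-7 → violates
(e) 2-5-1 → violates
(f) 5-1 → violates
(g) 1-1-3 → obeys

g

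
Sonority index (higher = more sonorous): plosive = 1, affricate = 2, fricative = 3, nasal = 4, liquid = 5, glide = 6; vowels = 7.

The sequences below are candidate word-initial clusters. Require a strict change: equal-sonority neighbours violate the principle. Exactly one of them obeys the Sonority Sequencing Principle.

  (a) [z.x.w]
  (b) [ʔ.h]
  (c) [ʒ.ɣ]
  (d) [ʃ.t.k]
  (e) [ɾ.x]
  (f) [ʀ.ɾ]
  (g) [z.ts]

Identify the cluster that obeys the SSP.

(a) [z.x.w]: profile 3-3-6 — violates.
(b) [ʔ.h]: profile 1-3 — obeys.
(c) [ʒ.ɣ]: profile 3-3 — violates.
(d) [ʃ.t.k]: profile 3-1-1 — violates.
(e) [ɾ.x]: profile 5-3 — violates.
(f) [ʀ.ɾ]: profile 5-5 — violates.
(g) [z.ts]: profile 3-2 — violates.

b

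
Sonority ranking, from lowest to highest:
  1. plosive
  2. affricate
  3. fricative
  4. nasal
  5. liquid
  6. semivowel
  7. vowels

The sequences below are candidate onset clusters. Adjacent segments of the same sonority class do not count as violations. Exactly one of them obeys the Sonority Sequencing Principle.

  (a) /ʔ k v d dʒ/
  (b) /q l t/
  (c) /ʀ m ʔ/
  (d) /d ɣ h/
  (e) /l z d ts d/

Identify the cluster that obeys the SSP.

(a) /ʔ k v d dʒ/: profile 1-1-3-1-2 — violates.
(b) /q l t/: profile 1-5-1 — violates.
(c) /ʀ m ʔ/: profile 5-4-1 — violates.
(d) /d ɣ h/: profile 1-3-3 — obeys.
(e) /l z d ts d/: profile 5-3-1-2-1 — violates.

d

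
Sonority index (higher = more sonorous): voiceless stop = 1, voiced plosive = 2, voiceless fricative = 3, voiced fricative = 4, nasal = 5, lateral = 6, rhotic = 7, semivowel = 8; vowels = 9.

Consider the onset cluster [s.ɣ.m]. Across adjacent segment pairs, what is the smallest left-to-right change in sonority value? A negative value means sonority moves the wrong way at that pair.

1

/s/ — voiceless fricative, sonority 3.
/ɣ/ — voiced fricative, sonority 4.
/m/ — nasal, sonority 5.
/s/→/ɣ/: change +1.
/ɣ/→/m/: change +1.
Minimum = 1.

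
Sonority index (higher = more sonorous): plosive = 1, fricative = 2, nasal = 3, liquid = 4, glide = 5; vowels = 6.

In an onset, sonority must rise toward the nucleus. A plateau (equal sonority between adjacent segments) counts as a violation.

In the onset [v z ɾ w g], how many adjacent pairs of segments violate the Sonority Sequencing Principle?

2

/v/ is a fricative (sonority 2).
/z/ is a fricative (sonority 2).
/ɾ/ is a liquid (sonority 4).
/w/ is a glide (sonority 5).
/g/ is a plosive (sonority 1).
/v/→/z/: 2→2 (plateau) — violation.
/z/→/ɾ/: 2→4 (rises) — ok.
/ɾ/→/w/: 4→5 (rises) — ok.
/w/→/g/: 5→1 (does not rise) — violation.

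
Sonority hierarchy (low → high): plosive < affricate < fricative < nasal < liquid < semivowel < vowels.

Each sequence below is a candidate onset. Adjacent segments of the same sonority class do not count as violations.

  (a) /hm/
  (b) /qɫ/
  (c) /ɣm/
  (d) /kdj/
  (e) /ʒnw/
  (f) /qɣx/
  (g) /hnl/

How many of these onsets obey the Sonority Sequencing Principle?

7

(a) /hm/: profile 3-4 — obeys.
(b) /qɫ/: profile 1-5 — obeys.
(c) /ɣm/: profile 3-4 — obeys.
(d) /kdj/: profile 1-1-6 — obeys.
(e) /ʒnw/: profile 3-4-6 — obeys.
(f) /qɣx/: profile 1-3-3 — obeys.
(g) /hnl/: profile 3-4-5 — obeys.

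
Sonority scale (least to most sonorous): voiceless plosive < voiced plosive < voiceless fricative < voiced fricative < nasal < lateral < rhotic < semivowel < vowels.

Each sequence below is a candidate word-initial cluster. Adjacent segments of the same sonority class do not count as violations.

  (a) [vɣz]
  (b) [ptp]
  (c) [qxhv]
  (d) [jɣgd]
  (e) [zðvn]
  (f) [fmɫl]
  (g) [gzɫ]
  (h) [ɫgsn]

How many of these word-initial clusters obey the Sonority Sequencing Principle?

(a) [vɣz]: profile 4-4-4 — obeys.
(b) [ptp]: profile 1-1-1 — obeys.
(c) [qxhv]: profile 1-3-3-4 — obeys.
(d) [jɣgd]: profile 8-4-2-2 — violates.
(e) [zðvn]: profile 4-4-4-5 — obeys.
(f) [fmɫl]: profile 3-5-6-6 — obeys.
(g) [gzɫ]: profile 2-4-6 — obeys.
(h) [ɫgsn]: profile 6-2-3-5 — violates.

6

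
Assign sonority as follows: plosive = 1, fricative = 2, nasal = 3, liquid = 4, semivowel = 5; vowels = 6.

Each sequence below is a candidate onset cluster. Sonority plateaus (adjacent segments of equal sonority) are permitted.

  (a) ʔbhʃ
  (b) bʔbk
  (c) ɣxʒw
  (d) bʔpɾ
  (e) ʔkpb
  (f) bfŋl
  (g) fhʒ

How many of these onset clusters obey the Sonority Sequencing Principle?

7

(a) 1-1-2-2 → obeys
(b) 1-1-1-1 → obeys
(c) 2-2-2-5 → obeys
(d) 1-1-1-4 → obeys
(e) 1-1-1-1 → obeys
(f) 1-2-3-4 → obeys
(g) 2-2-2 → obeys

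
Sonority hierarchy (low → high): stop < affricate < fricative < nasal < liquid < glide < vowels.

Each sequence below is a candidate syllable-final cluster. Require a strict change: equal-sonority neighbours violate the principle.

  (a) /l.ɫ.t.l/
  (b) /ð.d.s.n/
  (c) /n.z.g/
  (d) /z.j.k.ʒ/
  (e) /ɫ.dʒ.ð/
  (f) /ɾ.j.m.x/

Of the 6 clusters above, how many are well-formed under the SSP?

(a) /l.ɫ.t.l/: profile 5-5-1-5 — violates.
(b) /ð.d.s.n/: profile 3-1-3-4 — violates.
(c) /n.z.g/: profile 4-3-1 — obeys.
(d) /z.j.k.ʒ/: profile 3-6-1-3 — violates.
(e) /ɫ.dʒ.ð/: profile 5-2-3 — violates.
(f) /ɾ.j.m.x/: profile 5-6-4-3 — violates.

1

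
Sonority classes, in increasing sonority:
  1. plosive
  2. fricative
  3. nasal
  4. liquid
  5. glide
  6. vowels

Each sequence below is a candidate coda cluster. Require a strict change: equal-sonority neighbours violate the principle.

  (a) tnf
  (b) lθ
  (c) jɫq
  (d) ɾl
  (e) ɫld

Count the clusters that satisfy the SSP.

2

(a) tnf: profile 1-3-2 — violates.
(b) lθ: profile 4-2 — obeys.
(c) jɫq: profile 5-4-1 — obeys.
(d) ɾl: profile 4-4 — violates.
(e) ɫld: profile 4-4-1 — violates.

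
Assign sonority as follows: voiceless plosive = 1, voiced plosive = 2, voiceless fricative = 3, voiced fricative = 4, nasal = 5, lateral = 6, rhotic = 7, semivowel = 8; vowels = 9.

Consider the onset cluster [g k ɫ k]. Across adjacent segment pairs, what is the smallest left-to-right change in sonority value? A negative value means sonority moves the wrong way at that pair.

-5

/g/ — voiced plosive, sonority 2.
/k/ — voiceless plosive, sonority 1.
/ɫ/ — lateral, sonority 6.
/k/ — voiceless plosive, sonority 1.
/g/→/k/: change -1.
/k/→/ɫ/: change +5.
/ɫ/→/k/: change -5.
Minimum = -5.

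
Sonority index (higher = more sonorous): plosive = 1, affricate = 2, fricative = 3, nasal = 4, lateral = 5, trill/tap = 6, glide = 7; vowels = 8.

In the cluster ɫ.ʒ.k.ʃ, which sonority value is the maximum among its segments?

5

/ɫ/: lateral = 5.
/ʒ/: fricative = 3.
/k/: plosive = 1.
/ʃ/: fricative = 3.
The maximum is 5.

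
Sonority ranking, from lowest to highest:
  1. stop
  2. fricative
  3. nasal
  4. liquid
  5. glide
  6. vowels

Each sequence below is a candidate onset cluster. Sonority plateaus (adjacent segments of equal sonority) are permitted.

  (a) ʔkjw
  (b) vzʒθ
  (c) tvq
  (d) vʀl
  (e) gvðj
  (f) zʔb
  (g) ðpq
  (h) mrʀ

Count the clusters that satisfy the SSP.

(a) ʔkjw: profile 1-1-5-5 — obeys.
(b) vzʒθ: profile 2-2-2-2 — obeys.
(c) tvq: profile 1-2-1 — violates.
(d) vʀl: profile 2-4-4 — obeys.
(e) gvðj: profile 1-2-2-5 — obeys.
(f) zʔb: profile 2-1-1 — violates.
(g) ðpq: profile 2-1-1 — violates.
(h) mrʀ: profile 3-4-4 — obeys.

5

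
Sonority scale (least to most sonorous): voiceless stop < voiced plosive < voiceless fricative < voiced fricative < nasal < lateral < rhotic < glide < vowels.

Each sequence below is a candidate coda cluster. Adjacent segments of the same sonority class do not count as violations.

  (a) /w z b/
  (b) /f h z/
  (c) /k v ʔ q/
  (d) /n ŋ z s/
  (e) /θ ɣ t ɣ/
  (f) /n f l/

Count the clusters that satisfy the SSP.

2

(a) sonority 8-4-2: well-formed.
(b) sonority 3-3-4: ill-formed.
(c) sonority 1-4-1-1: ill-formed.
(d) sonority 5-5-4-3: well-formed.
(e) sonority 3-4-1-4: ill-formed.
(f) sonority 5-3-6: ill-formed.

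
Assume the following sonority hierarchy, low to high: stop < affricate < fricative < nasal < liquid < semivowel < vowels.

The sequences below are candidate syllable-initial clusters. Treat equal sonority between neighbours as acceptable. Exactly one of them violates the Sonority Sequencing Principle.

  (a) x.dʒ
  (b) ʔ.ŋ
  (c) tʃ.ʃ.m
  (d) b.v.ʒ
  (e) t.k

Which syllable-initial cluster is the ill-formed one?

a

(a) sonority 3-2: ill-formed.
(b) sonority 1-4: well-formed.
(c) sonority 2-3-4: well-formed.
(d) sonority 1-3-3: well-formed.
(e) sonority 1-1: well-formed.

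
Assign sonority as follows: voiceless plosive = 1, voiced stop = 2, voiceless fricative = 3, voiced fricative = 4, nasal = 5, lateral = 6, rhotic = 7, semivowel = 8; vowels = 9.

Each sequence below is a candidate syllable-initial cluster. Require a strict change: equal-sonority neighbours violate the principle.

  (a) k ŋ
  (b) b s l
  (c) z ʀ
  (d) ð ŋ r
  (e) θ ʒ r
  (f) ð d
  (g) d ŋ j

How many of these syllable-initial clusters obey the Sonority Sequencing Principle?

(a) k ŋ: profile 1-5 — obeys.
(b) b s l: profile 2-3-6 — obeys.
(c) z ʀ: profile 4-7 — obeys.
(d) ð ŋ r: profile 4-5-7 — obeys.
(e) θ ʒ r: profile 3-4-7 — obeys.
(f) ð d: profile 4-2 — violates.
(g) d ŋ j: profile 2-5-8 — obeys.

6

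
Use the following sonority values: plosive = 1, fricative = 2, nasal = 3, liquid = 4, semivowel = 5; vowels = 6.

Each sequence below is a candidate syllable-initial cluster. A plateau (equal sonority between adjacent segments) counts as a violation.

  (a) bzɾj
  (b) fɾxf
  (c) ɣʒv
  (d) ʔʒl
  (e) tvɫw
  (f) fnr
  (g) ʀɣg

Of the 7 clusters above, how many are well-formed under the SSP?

4

(a) sonority 1-2-4-5: well-formed.
(b) sonority 2-4-2-2: ill-formed.
(c) sonority 2-2-2: ill-formed.
(d) sonority 1-2-4: well-formed.
(e) sonority 1-2-4-5: well-formed.
(f) sonority 2-3-4: well-formed.
(g) sonority 4-2-1: ill-formed.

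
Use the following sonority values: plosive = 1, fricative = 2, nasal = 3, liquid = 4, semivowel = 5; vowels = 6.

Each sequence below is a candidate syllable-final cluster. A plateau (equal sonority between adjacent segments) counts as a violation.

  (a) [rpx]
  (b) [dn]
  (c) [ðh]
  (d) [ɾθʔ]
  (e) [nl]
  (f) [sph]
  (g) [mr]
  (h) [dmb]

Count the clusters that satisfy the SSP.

1

(a) 4-1-2 → violates
(b) 1-3 → violates
(c) 2-2 → violates
(d) 4-2-1 → obeys
(e) 3-4 → violates
(f) 2-1-2 → violates
(g) 3-4 → violates
(h) 1-3-1 → violates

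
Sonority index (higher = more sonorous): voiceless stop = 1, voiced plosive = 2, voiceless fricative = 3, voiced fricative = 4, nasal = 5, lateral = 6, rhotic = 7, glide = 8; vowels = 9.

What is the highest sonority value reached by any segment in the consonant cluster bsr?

/b/ — voiced plosive, sonority 2.
/s/ — voiceless fricative, sonority 3.
/r/ — rhotic, sonority 7.
The maximum is 7.

7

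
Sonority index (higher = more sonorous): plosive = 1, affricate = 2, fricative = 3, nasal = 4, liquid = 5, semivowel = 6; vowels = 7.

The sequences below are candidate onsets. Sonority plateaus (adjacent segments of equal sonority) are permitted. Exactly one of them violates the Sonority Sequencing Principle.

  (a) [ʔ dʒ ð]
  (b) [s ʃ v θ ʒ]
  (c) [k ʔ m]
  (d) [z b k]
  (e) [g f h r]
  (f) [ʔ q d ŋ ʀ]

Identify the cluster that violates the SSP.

d

(a) [ʔ dʒ ð]: profile 1-2-3 — obeys.
(b) [s ʃ v θ ʒ]: profile 3-3-3-3-3 — obeys.
(c) [k ʔ m]: profile 1-1-4 — obeys.
(d) [z b k]: profile 3-1-1 — violates.
(e) [g f h r]: profile 1-3-3-5 — obeys.
(f) [ʔ q d ŋ ʀ]: profile 1-1-1-4-5 — obeys.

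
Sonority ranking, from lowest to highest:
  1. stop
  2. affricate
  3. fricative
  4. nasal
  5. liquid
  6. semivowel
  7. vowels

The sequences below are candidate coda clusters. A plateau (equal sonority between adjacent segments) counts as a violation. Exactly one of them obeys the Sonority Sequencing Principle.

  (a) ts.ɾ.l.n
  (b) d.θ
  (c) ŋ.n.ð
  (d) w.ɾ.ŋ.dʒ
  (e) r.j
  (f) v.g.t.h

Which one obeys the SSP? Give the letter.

(a) sonority 2-5-5-4: ill-formed.
(b) sonority 1-3: ill-formed.
(c) sonority 4-4-3: ill-formed.
(d) sonority 6-5-4-2: well-formed.
(e) sonority 5-6: ill-formed.
(f) sonority 3-1-1-3: ill-formed.

d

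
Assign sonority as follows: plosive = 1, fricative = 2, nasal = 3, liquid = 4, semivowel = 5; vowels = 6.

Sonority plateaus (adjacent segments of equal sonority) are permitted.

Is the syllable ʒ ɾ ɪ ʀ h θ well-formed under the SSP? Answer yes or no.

yes

Onset: /ʒ/ is a fricative (sonority 2), /ɾ/ is a liquid (sonority 4); then the nucleus /ɪ/ (sonority 6).
Onset profile 2-4-6 — rises to the nucleus.
Coda: /ʀ/ is a liquid (sonority 4), /h/ is a fricative (sonority 2), /θ/ is a fricative (sonority 2).
Coda profile 6-4-2-2 — falls from the nucleus.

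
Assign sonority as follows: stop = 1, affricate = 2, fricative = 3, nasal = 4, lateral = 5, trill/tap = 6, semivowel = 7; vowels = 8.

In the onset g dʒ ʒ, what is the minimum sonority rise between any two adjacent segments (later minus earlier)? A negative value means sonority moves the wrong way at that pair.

/g/ is a stop (sonority 1).
/dʒ/ is an affricate (sonority 2).
/ʒ/ is a fricative (sonority 3).
/g/→/dʒ/: change +1.
/dʒ/→/ʒ/: change +1.
Minimum = 1.

1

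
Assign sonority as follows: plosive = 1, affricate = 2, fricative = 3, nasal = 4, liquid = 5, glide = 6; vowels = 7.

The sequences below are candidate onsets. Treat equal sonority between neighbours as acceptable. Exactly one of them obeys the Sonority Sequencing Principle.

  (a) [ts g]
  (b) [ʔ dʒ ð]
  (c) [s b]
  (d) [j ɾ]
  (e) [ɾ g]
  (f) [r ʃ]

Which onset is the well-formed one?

b

(a) [ts g]: profile 2-1 — violates.
(b) [ʔ dʒ ð]: profile 1-2-3 — obeys.
(c) [s b]: profile 3-1 — violates.
(d) [j ɾ]: profile 6-5 — violates.
(e) [ɾ g]: profile 5-1 — violates.
(f) [r ʃ]: profile 5-3 — violates.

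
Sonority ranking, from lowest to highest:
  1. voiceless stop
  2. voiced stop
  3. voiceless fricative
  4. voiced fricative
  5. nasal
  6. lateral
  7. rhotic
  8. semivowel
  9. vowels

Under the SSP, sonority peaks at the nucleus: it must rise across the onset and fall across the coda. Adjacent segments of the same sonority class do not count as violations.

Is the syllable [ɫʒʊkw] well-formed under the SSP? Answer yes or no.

no

Onset: /ɫ/ is a lateral (sonority 6), /ʒ/ is a voiced fricative (sonority 4); then the nucleus /ʊ/ (sonority 9).
Onset profile 6-4-9 — does not rise throughout.
Coda: /k/ is a voiceless stop (sonority 1), /w/ is a semivowel (sonority 8).
Coda profile 9-1-8 — does not fall throughout.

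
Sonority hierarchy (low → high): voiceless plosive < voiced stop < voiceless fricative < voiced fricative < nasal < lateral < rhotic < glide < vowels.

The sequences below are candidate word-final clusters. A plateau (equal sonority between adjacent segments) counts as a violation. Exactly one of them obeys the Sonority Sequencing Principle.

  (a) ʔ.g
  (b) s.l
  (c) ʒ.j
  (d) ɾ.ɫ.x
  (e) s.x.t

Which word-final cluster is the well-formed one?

(a) 1-2 → violates
(b) 3-6 → violates
(c) 4-8 → violates
(d) 7-6-3 → obeys
(e) 3-3-1 → violates

d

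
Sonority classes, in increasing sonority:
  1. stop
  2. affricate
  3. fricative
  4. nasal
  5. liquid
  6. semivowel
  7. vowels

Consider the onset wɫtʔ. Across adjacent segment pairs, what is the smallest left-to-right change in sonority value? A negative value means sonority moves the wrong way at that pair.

/w/ is a semivowel (sonority 6).
/ɫ/ is a liquid (sonority 5).
/t/ is a stop (sonority 1).
/ʔ/ is a stop (sonority 1).
/w/→/ɫ/: change -1.
/ɫ/→/t/: change -4.
/t/→/ʔ/: change +0.
Minimum = -4.

-4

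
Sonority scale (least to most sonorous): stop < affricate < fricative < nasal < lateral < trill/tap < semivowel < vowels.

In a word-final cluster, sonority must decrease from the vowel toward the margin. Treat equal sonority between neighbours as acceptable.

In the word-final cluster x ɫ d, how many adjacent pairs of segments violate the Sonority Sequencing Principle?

1

/x/: fricative = 3.
/ɫ/: lateral = 5.
/d/: stop = 1.
/x/→/ɫ/: 3→5 (does not fall) — violation.
/ɫ/→/d/: 5→1 (falls) — ok.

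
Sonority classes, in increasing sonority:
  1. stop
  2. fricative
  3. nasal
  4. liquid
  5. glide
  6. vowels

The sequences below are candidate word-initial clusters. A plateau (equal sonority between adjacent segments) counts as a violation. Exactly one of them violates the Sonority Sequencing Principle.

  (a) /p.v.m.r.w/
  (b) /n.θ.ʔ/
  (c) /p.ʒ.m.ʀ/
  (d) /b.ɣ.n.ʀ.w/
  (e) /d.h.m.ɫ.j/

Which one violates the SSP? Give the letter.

(a) 1-2-3-4-5 → obeys
(b) 3-2-1 → violates
(c) 1-2-3-4 → obeys
(d) 1-2-3-4-5 → obeys
(e) 1-2-3-4-5 → obeys

b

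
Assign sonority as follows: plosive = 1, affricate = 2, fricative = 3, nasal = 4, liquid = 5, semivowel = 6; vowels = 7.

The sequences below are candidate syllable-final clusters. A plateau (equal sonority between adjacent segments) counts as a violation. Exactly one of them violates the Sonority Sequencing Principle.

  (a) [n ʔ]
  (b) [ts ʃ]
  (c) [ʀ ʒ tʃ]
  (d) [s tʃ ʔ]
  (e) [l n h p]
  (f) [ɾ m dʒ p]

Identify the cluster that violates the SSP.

b

(a) [n ʔ]: profile 4-1 — obeys.
(b) [ts ʃ]: profile 2-3 — violates.
(c) [ʀ ʒ tʃ]: profile 5-3-2 — obeys.
(d) [s tʃ ʔ]: profile 3-2-1 — obeys.
(e) [l n h p]: profile 5-4-3-1 — obeys.
(f) [ɾ m dʒ p]: profile 5-4-2-1 — obeys.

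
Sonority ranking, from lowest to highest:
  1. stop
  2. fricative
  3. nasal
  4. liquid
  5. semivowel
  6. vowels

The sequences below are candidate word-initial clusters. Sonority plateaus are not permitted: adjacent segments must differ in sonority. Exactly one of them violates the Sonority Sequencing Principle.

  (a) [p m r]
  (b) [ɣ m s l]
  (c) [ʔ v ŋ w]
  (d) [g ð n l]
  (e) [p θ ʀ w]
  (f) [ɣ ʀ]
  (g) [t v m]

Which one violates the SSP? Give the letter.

b

(a) sonority 1-3-4: well-formed.
(b) sonority 2-3-2-4: ill-formed.
(c) sonority 1-2-3-5: well-formed.
(d) sonority 1-2-3-4: well-formed.
(e) sonority 1-2-4-5: well-formed.
(f) sonority 2-4: well-formed.
(g) sonority 1-2-3: well-formed.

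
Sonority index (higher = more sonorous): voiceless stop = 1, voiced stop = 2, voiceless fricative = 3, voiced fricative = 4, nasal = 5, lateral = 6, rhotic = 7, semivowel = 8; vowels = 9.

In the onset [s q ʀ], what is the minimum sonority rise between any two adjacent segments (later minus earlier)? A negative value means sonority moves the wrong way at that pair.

-2

/s/ — voiceless fricative, sonority 3.
/q/ — voiceless stop, sonority 1.
/ʀ/ — rhotic, sonority 7.
/s/→/q/: change -2.
/q/→/ʀ/: change +6.
Minimum = -2.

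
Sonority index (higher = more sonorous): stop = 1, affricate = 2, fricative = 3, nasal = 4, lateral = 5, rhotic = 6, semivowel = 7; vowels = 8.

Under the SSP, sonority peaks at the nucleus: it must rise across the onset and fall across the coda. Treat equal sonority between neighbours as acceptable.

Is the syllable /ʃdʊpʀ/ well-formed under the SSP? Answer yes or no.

no

Onset: /ʃ/ is a fricative (sonority 3), /d/ is a stop (sonority 1); then the nucleus /ʊ/ (sonority 8).
Onset profile 3-1-8 — does not rise throughout.
Coda: /p/ is a stop (sonority 1), /ʀ/ is a rhotic (sonority 6).
Coda profile 8-1-6 — does not fall throughout.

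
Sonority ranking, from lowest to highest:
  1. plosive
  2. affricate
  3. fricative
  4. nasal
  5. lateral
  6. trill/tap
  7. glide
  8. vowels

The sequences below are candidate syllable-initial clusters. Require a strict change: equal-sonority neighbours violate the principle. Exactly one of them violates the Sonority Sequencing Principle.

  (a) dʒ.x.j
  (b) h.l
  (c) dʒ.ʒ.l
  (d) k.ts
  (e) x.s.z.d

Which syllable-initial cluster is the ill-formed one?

(a) dʒ.x.j: profile 2-3-7 — obeys.
(b) h.l: profile 3-5 — obeys.
(c) dʒ.ʒ.l: profile 2-3-5 — obeys.
(d) k.ts: profile 1-2 — obeys.
(e) x.s.z.d: profile 3-3-3-1 — violates.

e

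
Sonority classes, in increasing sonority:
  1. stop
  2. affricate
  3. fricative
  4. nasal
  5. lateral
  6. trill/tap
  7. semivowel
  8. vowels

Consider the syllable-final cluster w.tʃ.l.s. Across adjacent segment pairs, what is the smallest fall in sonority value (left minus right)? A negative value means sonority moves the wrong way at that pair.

/w/: semivowel = 7.
/tʃ/: affricate = 2.
/l/: lateral = 5.
/s/: fricative = 3.
/w/→/tʃ/: change +5.
/tʃ/→/l/: change -3.
/l/→/s/: change +2.
Minimum = -3.

-3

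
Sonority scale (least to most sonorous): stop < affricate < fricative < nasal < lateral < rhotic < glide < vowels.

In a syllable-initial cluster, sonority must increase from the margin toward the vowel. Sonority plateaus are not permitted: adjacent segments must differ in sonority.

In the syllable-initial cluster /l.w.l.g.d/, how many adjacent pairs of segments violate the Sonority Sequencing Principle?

/l/ — lateral, sonority 5.
/w/ — glide, sonority 7.
/l/ — lateral, sonority 5.
/g/ — stop, sonority 1.
/d/ — stop, sonority 1.
/l/→/w/: 5→7 (rises) — ok.
/w/→/l/: 7→5 (does not rise) — violation.
/l/→/g/: 5→1 (does not rise) — violation.
/g/→/d/: 1→1 (plateau) — violation.

3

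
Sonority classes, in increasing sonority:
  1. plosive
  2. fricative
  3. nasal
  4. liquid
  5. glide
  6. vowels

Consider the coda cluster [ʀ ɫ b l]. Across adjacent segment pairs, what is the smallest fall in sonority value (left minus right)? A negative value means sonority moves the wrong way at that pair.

/ʀ/: liquid = 4.
/ɫ/: liquid = 4.
/b/: plosive = 1.
/l/: liquid = 4.
/ʀ/→/ɫ/: change +0.
/ɫ/→/b/: change +3.
/b/→/l/: change -3.
Minimum = -3.

-3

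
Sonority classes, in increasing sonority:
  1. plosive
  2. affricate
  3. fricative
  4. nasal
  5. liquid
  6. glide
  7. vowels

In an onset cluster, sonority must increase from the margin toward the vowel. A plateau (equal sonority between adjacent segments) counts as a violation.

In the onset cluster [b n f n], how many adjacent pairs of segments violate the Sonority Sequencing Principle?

1

/b/ is a plosive (sonority 1).
/n/ is a nasal (sonority 4).
/f/ is a fricative (sonority 3).
/n/ is a nasal (sonority 4).
/b/→/n/: 1→4 (rises) — ok.
/n/→/f/: 4→3 (does not rise) — violation.
/f/→/n/: 3→4 (rises) — ok.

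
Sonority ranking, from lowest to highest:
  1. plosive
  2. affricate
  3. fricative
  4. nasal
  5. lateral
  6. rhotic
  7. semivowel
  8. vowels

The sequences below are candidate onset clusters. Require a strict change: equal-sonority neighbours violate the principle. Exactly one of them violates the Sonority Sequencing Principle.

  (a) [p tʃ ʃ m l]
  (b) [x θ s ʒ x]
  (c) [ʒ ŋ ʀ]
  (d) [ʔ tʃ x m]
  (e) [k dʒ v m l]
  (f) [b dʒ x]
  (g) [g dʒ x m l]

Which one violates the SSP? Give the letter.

b

(a) sonority 1-2-3-4-5: well-formed.
(b) sonority 3-3-3-3-3: ill-formed.
(c) sonority 3-4-6: well-formed.
(d) sonority 1-2-3-4: well-formed.
(e) sonority 1-2-3-4-5: well-formed.
(f) sonority 1-2-3: well-formed.
(g) sonority 1-2-3-4-5: well-formed.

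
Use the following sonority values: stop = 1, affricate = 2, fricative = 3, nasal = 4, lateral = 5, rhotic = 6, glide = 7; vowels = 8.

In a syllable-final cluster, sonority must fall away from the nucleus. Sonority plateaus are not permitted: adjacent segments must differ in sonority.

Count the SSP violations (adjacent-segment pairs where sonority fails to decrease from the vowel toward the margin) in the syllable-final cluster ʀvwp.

1

/ʀ/: rhotic = 6.
/v/: fricative = 3.
/w/: glide = 7.
/p/: stop = 1.
/ʀ/→/v/: 6→3 (falls) — ok.
/v/→/w/: 3→7 (does not fall) — violation.
/w/→/p/: 7→1 (falls) — ok.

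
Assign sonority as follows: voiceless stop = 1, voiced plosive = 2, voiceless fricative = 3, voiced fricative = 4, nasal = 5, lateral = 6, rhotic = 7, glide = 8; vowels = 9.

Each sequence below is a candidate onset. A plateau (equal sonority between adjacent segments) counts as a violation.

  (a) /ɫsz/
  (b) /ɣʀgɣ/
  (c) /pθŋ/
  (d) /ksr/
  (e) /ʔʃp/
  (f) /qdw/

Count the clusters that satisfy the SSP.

(a) sonority 6-3-4: ill-formed.
(b) sonority 4-7-2-4: ill-formed.
(c) sonority 1-3-5: well-formed.
(d) sonority 1-3-7: well-formed.
(e) sonority 1-3-1: ill-formed.
(f) sonority 1-2-8: well-formed.

3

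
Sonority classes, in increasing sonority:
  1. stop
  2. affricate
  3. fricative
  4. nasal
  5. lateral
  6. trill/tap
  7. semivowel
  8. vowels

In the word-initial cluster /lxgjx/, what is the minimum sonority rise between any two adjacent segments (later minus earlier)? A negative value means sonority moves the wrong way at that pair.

/l/ is a lateral (sonority 5).
/x/ is a fricative (sonority 3).
/g/ is a stop (sonority 1).
/j/ is a semivowel (sonority 7).
/x/ is a fricative (sonority 3).
/l/→/x/: change -2.
/x/→/g/: change -2.
/g/→/j/: change +6.
/j/→/x/: change -4.
Minimum = -4.

-4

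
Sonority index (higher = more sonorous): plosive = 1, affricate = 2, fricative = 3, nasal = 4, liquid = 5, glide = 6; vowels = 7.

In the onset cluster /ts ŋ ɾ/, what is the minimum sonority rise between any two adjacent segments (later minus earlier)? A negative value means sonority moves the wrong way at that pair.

/ts/ — affricate, sonority 2.
/ŋ/ — nasal, sonority 4.
/ɾ/ — liquid, sonority 5.
/ts/→/ŋ/: change +2.
/ŋ/→/ɾ/: change +1.
Minimum = 1.

1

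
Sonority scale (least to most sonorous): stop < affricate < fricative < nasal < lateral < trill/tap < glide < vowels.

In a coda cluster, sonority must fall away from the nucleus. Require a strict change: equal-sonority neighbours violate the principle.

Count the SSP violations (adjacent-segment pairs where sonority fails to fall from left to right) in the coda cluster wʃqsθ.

2

/w/: glide = 7.
/ʃ/: fricative = 3.
/q/: stop = 1.
/s/: fricative = 3.
/θ/: fricative = 3.
/w/→/ʃ/: 7→3 (falls) — ok.
/ʃ/→/q/: 3→1 (falls) — ok.
/q/→/s/: 1→3 (does not fall) — violation.
/s/→/θ/: 3→3 (plateau) — violation.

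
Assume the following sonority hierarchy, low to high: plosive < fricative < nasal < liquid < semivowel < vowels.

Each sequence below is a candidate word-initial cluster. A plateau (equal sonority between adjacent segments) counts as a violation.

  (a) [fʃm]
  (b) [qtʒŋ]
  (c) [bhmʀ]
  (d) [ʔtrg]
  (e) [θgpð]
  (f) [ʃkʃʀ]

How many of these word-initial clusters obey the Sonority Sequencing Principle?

(a) 2-2-3 → violates
(b) 1-1-2-3 → violates
(c) 1-2-3-4 → obeys
(d) 1-1-4-1 → violates
(e) 2-1-1-2 → violates
(f) 2-1-2-4 → violates

1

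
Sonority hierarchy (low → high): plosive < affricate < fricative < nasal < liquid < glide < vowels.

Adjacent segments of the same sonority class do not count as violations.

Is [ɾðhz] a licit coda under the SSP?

yes

/ɾ/ — liquid, sonority 5.
/ð/ — fricative, sonority 3.
/h/ — fricative, sonority 3.
/z/ — fricative, sonority 3.
The profile 5-3-3-3 is non-increasing (plateaus allowed), so the coda satisfies the SSP.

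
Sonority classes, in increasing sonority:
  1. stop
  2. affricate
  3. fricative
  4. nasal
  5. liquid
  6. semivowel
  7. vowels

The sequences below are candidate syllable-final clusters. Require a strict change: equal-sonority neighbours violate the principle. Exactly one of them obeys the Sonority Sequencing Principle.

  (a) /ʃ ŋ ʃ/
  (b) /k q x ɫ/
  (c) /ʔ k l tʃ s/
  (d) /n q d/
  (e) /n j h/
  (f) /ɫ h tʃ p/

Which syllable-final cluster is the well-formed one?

(a) sonority 3-4-3: ill-formed.
(b) sonority 1-1-3-5: ill-formed.
(c) sonority 1-1-5-2-3: ill-formed.
(d) sonority 4-1-1: ill-formed.
(e) sonority 4-6-3: ill-formed.
(f) sonority 5-3-2-1: well-formed.

f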